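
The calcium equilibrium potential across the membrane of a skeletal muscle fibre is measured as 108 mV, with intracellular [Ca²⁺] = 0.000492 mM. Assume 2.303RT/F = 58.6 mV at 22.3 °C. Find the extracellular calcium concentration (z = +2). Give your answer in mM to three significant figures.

Nernst: E = (58.6/2) · log₁₀([out]/[in]), so log₁₀([out]/[in]) = 108.0 × 2 / 58.6 = 3.6860.
[out]/[in] = 10^(3.6860) = 4853.
[out] = 4853 × 0.000492 = 2.388 mM.

2.39 mM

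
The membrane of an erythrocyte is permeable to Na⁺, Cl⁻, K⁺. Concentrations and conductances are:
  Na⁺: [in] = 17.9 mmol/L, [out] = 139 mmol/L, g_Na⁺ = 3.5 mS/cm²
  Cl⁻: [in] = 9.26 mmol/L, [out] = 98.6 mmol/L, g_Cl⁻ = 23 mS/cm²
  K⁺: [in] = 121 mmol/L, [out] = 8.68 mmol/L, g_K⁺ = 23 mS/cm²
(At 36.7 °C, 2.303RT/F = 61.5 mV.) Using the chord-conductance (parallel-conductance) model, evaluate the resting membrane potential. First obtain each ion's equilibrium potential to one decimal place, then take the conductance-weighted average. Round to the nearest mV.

E_Na⁺ = (61.5/1)·log₁₀(139/17.9) = 54.7 mV
E_Cl⁻ = (61.5/-1)·log₁₀(98.6/9.26) = -63.2 mV
E_K⁺ = (61.5/1)·log₁₀(8.68/121) = -70.4 mV
Vm = (Σ gᵢEᵢ)/(Σ gᵢ) = (3.5·54.7 + 23·-63.2 + 23·-70.4) / (3.5 + 23 + 23)
= -2881.35 / 49.5 = -58.21 mV

-58 mV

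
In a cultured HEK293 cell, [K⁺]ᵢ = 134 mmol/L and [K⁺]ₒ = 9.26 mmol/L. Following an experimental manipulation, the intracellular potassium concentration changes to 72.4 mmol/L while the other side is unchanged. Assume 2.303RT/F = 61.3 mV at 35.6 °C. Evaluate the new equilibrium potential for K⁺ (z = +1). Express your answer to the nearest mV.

-55 mV

After the shift: [K⁺]_out = 9.26, [K⁺]_in = 72.4 mmol/L.
E_new = (61.3/1)·log₁₀(9.26/72.4) = 61.30 · (-0.8931) = -54.75 mV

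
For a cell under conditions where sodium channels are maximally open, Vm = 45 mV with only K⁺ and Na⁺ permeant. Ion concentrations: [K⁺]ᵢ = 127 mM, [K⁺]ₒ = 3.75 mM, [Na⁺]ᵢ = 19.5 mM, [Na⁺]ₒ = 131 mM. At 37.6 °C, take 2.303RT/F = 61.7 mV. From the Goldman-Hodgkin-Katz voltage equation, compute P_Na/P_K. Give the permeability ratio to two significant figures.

26

Let α = P_Na/P_K. GHK: Vm = 61.7·log₁₀[(Kₒ + α·Naₒ)/(Kᵢ + α·Naᵢ)].
10^(Vm/61.7) = 10^(45.0/61.7) = 5.3621
So 5.3621·(Kᵢ + α·Naᵢ) = Kₒ + α·Naₒ → α = (5.3621·127.0 − 3.75) / (131.0 − 5.3621·19.5)
α = (681 − 3.75) / (131.0 − 104.6) = 677.2/26.44 = 25.62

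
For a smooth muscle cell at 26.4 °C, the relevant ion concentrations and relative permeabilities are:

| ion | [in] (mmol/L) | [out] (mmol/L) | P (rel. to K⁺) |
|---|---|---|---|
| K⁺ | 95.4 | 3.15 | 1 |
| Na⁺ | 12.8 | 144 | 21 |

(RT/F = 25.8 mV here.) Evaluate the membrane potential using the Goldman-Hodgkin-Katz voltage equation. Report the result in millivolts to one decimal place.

54.6 mV

Vm = 25.8 · ln[(Σ P·[cation]ₒ + Σ P·[anion]ᵢ) / (Σ P·[cation]ᵢ + Σ P·[anion]ₒ)]
Numerator = 1×3.15 + 21×144 = 3027
Denominator = 1×95.4 + 21×12.8 = 364.2
Vm = 25.8 · ln(8.3118) = 25.8 × (2.1177) = 54.64 mV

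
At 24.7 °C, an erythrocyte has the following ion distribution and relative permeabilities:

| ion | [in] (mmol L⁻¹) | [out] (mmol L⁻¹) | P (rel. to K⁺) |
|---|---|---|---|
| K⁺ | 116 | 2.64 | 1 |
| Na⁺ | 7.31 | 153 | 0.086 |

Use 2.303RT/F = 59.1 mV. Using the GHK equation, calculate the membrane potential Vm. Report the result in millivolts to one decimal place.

-51.3 mV

Vm = 59.1 · log₁₀[(Σ P·[cation]ₒ + Σ P·[anion]ᵢ) / (Σ P·[cation]ᵢ + Σ P·[anion]ₒ)]
Numerator = 1×2.64 + 0.086×153 = 15.8
Denominator = 1×116 + 0.086×7.31 = 116.6
Vm = 59.1 · log₁₀(0.13546) = 59.1 × (-0.8682) = -51.31 mV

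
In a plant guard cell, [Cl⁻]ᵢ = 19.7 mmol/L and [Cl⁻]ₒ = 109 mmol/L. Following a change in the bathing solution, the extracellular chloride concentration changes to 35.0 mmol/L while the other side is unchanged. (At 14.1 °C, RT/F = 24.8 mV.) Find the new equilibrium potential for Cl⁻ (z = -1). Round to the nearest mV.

After the shift: [Cl⁻]_out = 35.0, [Cl⁻]_in = 19.7 mmol/L.
E_new = (24.8/-1)·ln(35.0/19.7) = -24.80 · (0.5747) = -14.25 mV

-14 mV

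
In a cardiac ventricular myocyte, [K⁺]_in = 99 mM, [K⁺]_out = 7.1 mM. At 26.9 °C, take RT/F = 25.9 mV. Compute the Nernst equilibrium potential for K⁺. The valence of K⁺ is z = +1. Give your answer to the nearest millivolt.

E = (25.9/z) · ln([K⁺]_out/[K⁺]_in) with z = +1.
= (25.9/1) · ln(7.1/99) = 25.90 · ln(0.07172)
= 25.90 · (-2.6350) = -68.25 mV

-68 mV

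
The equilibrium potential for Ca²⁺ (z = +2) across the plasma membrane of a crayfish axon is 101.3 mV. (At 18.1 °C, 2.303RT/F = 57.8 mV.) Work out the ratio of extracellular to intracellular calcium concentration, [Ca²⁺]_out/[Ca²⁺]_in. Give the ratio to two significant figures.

log₁₀([out]/[in]) = E·z/(57.8) = 101.3 × 2 / 57.8 = 3.5052
[out]/[in] = 10^(3.5052) = 3200

3200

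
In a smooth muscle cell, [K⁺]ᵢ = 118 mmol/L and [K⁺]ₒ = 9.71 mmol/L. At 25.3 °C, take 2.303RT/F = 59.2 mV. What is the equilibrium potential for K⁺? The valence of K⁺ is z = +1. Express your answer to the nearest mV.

-64 mV

E = (59.2/z) · log₁₀([K⁺]_out/[K⁺]_in) with z = +1.
= (59.2/1) · log₁₀(9.71/118) = 59.20 · log₁₀(0.08229)
= 59.20 · (-1.0847) = -64.21 mV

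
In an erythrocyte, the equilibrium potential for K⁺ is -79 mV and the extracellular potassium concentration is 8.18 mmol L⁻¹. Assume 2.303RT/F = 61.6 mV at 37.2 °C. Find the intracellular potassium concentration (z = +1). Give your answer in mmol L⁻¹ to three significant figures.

157 mmol L⁻¹

Nernst: E = (61.6/1) · log₁₀([out]/[in]), so log₁₀([out]/[in]) = -79.0 × 1 / 61.6 = -1.2825.
[out]/[in] = 10^(-1.2825) = 0.05218.
[in] = 8.18 / 0.05218 = 156.8 mmol L⁻¹.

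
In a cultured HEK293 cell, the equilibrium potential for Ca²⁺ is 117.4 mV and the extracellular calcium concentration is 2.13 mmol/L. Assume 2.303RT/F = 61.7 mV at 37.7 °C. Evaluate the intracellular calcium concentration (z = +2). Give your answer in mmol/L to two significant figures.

0.00033 mmol/L

Nernst: E = (61.7/2) · log₁₀([out]/[in]), so log₁₀([out]/[in]) = 117.4 × 2 / 61.7 = 3.8055.
[out]/[in] = 10^(3.8055) = 6390.
[in] = 2.13 / 6390 = 0.0003333 mmol/L.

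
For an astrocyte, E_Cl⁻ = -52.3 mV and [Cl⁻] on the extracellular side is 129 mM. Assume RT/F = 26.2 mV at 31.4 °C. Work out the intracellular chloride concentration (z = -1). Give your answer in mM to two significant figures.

Nernst: E = (26.2/-1) · ln([out]/[in]), so ln([out]/[in]) = -52.3 × -1 / 26.2 = 1.9962.
[out]/[in] = e^(1.9962) = 7.361.
[in] = 129 / 7.361 = 17.53 mM.

18 mM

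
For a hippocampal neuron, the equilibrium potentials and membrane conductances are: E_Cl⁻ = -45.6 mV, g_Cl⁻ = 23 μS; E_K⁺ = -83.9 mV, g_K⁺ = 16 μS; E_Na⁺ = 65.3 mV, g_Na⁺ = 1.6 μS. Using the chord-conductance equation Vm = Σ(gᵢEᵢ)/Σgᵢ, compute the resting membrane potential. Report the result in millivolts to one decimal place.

-56.3 mV

Σ gᵢEᵢ = 23·(-45.6) + 16·(-83.9) + 1.6·(65.3) = -2286.72
Σ gᵢ = 23 + 16 + 1.6 = 40.6
Vm = -2286.72 / 40.6 = -56.32 mV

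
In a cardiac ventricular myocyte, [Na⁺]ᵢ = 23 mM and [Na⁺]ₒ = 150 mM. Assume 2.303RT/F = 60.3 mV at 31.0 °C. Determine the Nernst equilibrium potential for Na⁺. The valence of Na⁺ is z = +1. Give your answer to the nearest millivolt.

E = (60.3/z) · log₁₀([Na⁺]_out/[Na⁺]_in) with z = +1.
= (60.3/1) · log₁₀(150/23) = 60.30 · log₁₀(6.522)
= 60.30 · (0.8144) = 49.11 mV

49 mV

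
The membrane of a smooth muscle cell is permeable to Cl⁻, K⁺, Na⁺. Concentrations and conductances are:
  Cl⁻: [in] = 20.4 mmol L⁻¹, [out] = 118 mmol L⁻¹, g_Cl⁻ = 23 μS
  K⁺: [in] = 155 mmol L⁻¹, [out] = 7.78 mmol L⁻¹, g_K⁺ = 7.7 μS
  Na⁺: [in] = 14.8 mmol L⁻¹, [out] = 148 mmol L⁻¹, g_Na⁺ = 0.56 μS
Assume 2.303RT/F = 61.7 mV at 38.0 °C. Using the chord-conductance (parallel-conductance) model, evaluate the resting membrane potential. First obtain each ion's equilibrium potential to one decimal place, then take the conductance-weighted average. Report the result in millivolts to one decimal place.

E_Cl⁻ = (61.7/-1)·log₁₀(118/20.4) = -47.0 mV
E_K⁺ = (61.7/1)·log₁₀(7.78/155) = -80.2 mV
E_Na⁺ = (61.7/1)·log₁₀(148/14.8) = 61.7 mV
Vm = (Σ gᵢEᵢ)/(Σ gᵢ) = (23·-47.0 + 7.7·-80.2 + 0.56·61.7) / (23 + 7.7 + 0.56)
= -1663.99 / 31.26 = -53.23 mV

-53.2 mV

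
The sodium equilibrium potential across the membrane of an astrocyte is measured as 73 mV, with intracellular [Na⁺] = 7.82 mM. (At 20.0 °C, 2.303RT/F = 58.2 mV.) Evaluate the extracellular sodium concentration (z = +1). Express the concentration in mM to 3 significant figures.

140 mM

Nernst: E = (58.2/1) · log₁₀([out]/[in]), so log₁₀([out]/[in]) = 73.0 × 1 / 58.2 = 1.2543.
[out]/[in] = 10^(1.2543) = 17.96.
[out] = 17.96 × 7.82 = 140.4 mM.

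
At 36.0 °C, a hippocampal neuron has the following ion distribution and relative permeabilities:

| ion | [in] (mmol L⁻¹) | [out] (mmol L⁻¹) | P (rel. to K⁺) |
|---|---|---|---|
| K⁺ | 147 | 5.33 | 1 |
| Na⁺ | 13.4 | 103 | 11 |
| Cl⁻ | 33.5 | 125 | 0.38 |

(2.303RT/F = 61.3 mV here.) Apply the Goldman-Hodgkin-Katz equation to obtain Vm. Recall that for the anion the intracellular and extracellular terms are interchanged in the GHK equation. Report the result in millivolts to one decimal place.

Vm = 61.3 · log₁₀[(Σ P·[cation]ₒ + Σ P·[anion]ᵢ) / (Σ P·[cation]ᵢ + Σ P·[anion]ₒ)]
Numerator = 1×5.33 + 11×103 + 0.38×33.5 = 1151
Denominator = 1×147 + 11×13.4 + 0.38×125 = 341.9
Vm = 61.3 · log₁₀(3.3667) = 61.3 × (0.5272) = 32.32 mV

32.3 mV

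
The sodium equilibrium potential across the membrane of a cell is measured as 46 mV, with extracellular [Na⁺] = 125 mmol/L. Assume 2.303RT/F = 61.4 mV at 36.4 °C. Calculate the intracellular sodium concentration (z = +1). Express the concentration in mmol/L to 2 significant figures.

Nernst: E = (61.4/1) · log₁₀([out]/[in]), so log₁₀([out]/[in]) = 46.0 × 1 / 61.4 = 0.7492.
[out]/[in] = 10^(0.7492) = 5.613.
[in] = 125 / 5.613 = 22.27 mmol/L.

22 mmol/L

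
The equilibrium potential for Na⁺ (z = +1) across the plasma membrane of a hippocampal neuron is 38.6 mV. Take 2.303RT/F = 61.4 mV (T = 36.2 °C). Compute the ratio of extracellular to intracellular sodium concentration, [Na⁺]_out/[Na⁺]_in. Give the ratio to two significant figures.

4.3

log₁₀([out]/[in]) = E·z/(61.4) = 38.6 × 1 / 61.4 = 0.6287
[out]/[in] = 10^(0.6287) = 4.253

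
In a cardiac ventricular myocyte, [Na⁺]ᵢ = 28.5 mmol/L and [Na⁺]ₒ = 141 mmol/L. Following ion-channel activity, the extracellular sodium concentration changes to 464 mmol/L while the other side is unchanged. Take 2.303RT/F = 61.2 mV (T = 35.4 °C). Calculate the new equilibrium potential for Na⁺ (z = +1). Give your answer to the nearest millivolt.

After the shift: [Na⁺]_out = 464, [Na⁺]_in = 28.5 mmol/L.
E_new = (61.2/1)·log₁₀(464/28.5) = 61.20 · (1.2117) = 74.15 mV

74 mV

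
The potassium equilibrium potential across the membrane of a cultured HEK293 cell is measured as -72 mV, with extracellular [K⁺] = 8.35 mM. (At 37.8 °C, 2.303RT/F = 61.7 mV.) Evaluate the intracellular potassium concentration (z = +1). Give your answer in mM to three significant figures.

Nernst: E = (61.7/1) · log₁₀([out]/[in]), so log₁₀([out]/[in]) = -72.0 × 1 / 61.7 = -1.1669.
[out]/[in] = 10^(-1.1669) = 0.06809.
[in] = 8.35 / 0.06809 = 122.6 mM.

123 mM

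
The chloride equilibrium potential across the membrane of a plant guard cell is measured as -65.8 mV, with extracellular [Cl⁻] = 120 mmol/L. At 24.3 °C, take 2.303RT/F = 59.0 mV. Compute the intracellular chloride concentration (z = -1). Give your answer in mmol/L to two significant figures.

Nernst: E = (59.0/-1) · log₁₀([out]/[in]), so log₁₀([out]/[in]) = -65.8 × -1 / 59.0 = 1.1153.
[out]/[in] = 10^(1.1153) = 13.04.
[in] = 120 / 13.04 = 9.203 mmol/L.

9.2 mmol/L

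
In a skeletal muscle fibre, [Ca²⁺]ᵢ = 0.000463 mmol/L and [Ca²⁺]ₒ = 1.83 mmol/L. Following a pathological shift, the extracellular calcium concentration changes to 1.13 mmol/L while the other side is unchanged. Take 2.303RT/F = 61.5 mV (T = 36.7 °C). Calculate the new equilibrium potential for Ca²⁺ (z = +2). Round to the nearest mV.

After the shift: [Ca²⁺]_out = 1.13, [Ca²⁺]_in = 0.000463 mmol/L.
E_new = (61.5/2)·log₁₀(1.13/0.000463) = 30.75 · (3.3875) = 104.17 mV

104 mV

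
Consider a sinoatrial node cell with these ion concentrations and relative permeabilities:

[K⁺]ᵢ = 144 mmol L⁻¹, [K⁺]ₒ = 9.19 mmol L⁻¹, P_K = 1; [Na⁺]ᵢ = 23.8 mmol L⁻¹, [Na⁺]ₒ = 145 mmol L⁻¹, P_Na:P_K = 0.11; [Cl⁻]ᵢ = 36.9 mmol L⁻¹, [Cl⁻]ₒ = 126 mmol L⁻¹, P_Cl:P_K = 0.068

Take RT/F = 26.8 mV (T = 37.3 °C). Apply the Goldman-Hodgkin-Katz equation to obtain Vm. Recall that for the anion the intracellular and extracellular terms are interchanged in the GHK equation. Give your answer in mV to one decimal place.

-46.2 mV

Vm = 26.8 · ln[(Σ P·[cation]ₒ + Σ P·[anion]ᵢ) / (Σ P·[cation]ᵢ + Σ P·[anion]ₒ)]
Numerator = 1×9.19 + 0.11×145 + 0.068×36.9 = 27.65
Denominator = 1×144 + 0.11×23.8 + 0.068×126 = 155.2
Vm = 26.8 · ln(0.17817) = 26.8 × (-1.7250) = -46.23 mV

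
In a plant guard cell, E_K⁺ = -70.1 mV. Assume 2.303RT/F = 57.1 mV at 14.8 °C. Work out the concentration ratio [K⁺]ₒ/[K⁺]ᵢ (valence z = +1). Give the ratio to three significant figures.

log₁₀([out]/[in]) = E·z/(57.1) = -70.1 × 1 / 57.1 = -1.2277
[out]/[in] = 10^(-1.2277) = 0.0592

0.0592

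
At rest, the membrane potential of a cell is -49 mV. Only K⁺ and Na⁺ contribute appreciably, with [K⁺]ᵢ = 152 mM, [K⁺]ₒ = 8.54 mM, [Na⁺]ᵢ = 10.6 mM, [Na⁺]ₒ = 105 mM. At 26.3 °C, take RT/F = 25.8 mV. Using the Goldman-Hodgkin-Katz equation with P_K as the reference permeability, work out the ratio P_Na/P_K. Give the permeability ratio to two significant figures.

Let α = P_Na/P_K. GHK: Vm = 25.8·ln[(Kₒ + α·Naₒ)/(Kᵢ + α·Naᵢ)].
e^(Vm/25.8) = e^(-49.0/25.8) = 0.14968
So 0.14968·(Kᵢ + α·Naᵢ) = Kₒ + α·Naₒ → α = (0.14968·152.0 − 8.54) / (105.0 − 0.14968·10.6)
α = (22.75 − 8.54) / (105.0 − 1.587) = 14.21/103.4 = 0.1374

0.14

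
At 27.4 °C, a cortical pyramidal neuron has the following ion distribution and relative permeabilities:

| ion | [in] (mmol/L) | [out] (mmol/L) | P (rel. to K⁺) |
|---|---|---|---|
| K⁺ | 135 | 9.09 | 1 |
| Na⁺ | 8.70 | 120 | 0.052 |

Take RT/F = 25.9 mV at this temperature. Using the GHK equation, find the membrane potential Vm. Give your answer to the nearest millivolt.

-56 mV

Vm = 25.9 · ln[(Σ P·[cation]ₒ + Σ P·[anion]ᵢ) / (Σ P·[cation]ᵢ + Σ P·[anion]ₒ)]
Numerator = 1×9.09 + 0.052×120 = 15.33
Denominator = 1×135 + 0.052×8.70 = 135.5
Vm = 25.9 · ln(0.11318) = 25.9 × (-2.1788) = -56.43 mV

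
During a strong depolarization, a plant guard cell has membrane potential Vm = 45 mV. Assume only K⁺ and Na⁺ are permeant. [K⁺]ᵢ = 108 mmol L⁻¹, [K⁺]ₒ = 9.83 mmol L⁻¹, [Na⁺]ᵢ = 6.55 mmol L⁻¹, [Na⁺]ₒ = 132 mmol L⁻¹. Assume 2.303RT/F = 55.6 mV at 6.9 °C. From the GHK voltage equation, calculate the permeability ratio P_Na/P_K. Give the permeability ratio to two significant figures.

Let α = P_Na/P_K. GHK: Vm = 55.6·log₁₀[(Kₒ + α·Naₒ)/(Kᵢ + α·Naᵢ)].
10^(Vm/55.6) = 10^(45.0/55.6) = 6.4469
So 6.4469·(Kᵢ + α·Naᵢ) = Kₒ + α·Naₒ → α = (6.4469·108.0 − 9.83) / (132.0 − 6.4469·6.55)
α = (696.3 − 9.83) / (132.0 − 42.23) = 686.4/89.77 = 7.646

7.6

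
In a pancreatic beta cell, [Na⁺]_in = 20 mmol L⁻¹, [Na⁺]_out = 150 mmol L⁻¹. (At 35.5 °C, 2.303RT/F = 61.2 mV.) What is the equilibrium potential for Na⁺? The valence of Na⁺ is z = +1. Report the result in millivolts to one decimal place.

E = (61.2/z) · log₁₀([Na⁺]_out/[Na⁺]_in) with z = +1.
= (61.2/1) · log₁₀(150/20) = 61.20 · log₁₀(7.5)
= 61.20 · (0.8751) = 53.55 mV

53.6 mV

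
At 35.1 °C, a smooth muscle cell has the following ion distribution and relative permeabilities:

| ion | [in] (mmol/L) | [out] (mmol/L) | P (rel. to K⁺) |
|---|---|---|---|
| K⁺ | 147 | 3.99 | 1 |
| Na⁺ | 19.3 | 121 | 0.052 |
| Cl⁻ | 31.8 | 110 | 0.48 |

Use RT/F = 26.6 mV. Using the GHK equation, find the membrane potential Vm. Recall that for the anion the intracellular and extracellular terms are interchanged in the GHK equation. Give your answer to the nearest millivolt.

-55 mV

Vm = 26.6 · ln[(Σ P·[cation]ₒ + Σ P·[anion]ᵢ) / (Σ P·[cation]ᵢ + Σ P·[anion]ₒ)]
Numerator = 1×3.99 + 0.052×121 + 0.48×31.8 = 25.55
Denominator = 1×147 + 0.052×19.3 + 0.48×110 = 200.8
Vm = 26.6 · ln(0.12722) = 26.6 × (-2.0618) = -54.85 mV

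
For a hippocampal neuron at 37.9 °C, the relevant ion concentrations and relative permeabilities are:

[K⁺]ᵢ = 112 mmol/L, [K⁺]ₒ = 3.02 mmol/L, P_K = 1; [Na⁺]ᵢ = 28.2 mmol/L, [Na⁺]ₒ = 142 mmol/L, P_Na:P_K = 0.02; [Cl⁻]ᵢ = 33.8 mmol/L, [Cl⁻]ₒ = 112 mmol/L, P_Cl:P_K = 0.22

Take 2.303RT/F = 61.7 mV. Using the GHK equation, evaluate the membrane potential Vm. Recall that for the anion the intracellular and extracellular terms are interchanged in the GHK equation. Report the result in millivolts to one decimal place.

Vm = 61.7 · log₁₀[(Σ P·[cation]ₒ + Σ P·[anion]ᵢ) / (Σ P·[cation]ᵢ + Σ P·[anion]ₒ)]
Numerator = 1×3.02 + 0.02×142 + 0.22×33.8 = 13.3
Denominator = 1×112 + 0.02×28.2 + 0.22×112 = 137.2
Vm = 61.7 · log₁₀(0.096907) = 61.7 × (-1.0136) = -62.54 mV

-62.5 mV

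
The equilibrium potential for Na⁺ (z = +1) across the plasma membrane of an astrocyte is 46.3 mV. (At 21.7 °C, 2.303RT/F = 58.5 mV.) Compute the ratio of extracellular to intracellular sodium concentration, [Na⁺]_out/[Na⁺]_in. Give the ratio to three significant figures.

6.19

log₁₀([out]/[in]) = E·z/(58.5) = 46.3 × 1 / 58.5 = 0.7915
[out]/[in] = 10^(0.7915) = 6.187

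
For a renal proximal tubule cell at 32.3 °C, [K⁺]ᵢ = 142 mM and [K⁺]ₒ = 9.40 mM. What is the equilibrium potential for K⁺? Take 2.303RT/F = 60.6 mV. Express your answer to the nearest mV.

E = (60.6/z) · log₁₀([K⁺]_out/[K⁺]_in) with z = +1.
= (60.6/1) · log₁₀(9.40/142) = 60.60 · log₁₀(0.0662)
= 60.60 · (-1.1792) = -71.46 mV

-71 mV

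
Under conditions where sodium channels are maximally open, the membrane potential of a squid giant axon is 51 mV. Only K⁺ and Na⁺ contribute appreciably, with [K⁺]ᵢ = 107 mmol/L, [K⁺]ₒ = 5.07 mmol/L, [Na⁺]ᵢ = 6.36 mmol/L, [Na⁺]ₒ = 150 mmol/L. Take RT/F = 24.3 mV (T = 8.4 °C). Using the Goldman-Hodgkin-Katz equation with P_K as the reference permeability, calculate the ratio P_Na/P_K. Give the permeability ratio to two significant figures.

8.8

Let α = P_Na/P_K. GHK: Vm = 24.3·ln[(Kₒ + α·Naₒ)/(Kᵢ + α·Naᵢ)].
e^(Vm/24.3) = e^(51.0/24.3) = 8.1561
So 8.1561·(Kᵢ + α·Naᵢ) = Kₒ + α·Naₒ → α = (8.1561·107.0 − 5.07) / (150.0 − 8.1561·6.36)
α = (872.7 − 5.07) / (150.0 − 51.87) = 867.6/98.13 = 8.842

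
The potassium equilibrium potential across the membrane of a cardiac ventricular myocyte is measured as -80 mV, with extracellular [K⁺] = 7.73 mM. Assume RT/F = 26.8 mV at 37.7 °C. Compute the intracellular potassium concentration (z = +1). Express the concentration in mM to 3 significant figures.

Nernst: E = (26.8/1) · ln([out]/[in]), so ln([out]/[in]) = -80.0 × 1 / 26.8 = -2.9851.
[out]/[in] = e^(-2.9851) = 0.05054.
[in] = 7.73 / 0.05054 = 153 mM.

153 mM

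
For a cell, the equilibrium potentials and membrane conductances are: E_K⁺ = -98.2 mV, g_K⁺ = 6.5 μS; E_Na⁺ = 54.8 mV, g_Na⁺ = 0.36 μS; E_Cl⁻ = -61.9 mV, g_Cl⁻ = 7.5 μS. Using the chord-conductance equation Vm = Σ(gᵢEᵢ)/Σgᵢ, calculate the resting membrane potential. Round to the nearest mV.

Σ gᵢEᵢ = 6.5·(-98.2) + 0.36·(54.8) + 7.5·(-61.9) = -1082.82
Σ gᵢ = 6.5 + 0.36 + 7.5 = 14.36
Vm = -1082.82 / 14.36 = -75.41 mV

-75 mV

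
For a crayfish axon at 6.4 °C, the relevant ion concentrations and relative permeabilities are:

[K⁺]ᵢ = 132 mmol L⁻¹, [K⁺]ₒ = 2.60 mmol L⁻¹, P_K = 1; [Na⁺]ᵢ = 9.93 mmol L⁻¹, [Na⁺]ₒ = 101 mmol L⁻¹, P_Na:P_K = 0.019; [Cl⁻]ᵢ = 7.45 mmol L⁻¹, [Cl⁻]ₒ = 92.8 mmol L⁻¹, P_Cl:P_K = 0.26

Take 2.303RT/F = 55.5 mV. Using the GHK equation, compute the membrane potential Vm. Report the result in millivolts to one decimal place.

Vm = 55.5 · log₁₀[(Σ P·[cation]ₒ + Σ P·[anion]ᵢ) / (Σ P·[cation]ᵢ + Σ P·[anion]ₒ)]
Numerator = 1×2.60 + 0.019×101 + 0.26×7.45 = 6.456
Denominator = 1×132 + 0.019×9.93 + 0.26×92.8 = 156.3
Vm = 55.5 · log₁₀(0.041301) = 55.5 × (-1.3840) = -76.81 mV

-76.8 mV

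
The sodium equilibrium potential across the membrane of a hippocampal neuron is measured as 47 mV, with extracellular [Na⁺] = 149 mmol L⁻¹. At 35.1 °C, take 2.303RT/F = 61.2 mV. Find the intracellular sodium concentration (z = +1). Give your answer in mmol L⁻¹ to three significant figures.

Nernst: E = (61.2/1) · log₁₀([out]/[in]), so log₁₀([out]/[in]) = 47.0 × 1 / 61.2 = 0.7680.
[out]/[in] = 10^(0.7680) = 5.861.
[in] = 149 / 5.861 = 25.42 mmol L⁻¹.

25.4 mmol L⁻¹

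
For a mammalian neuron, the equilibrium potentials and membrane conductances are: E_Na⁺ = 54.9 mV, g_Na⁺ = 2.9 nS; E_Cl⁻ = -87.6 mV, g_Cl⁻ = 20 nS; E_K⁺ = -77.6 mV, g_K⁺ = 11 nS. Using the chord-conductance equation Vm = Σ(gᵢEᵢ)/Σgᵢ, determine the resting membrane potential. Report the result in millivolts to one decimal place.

-72.2 mV

Σ gᵢEᵢ = 2.9·(54.9) + 20·(-87.6) + 11·(-77.6) = -2446.39
Σ gᵢ = 2.9 + 20 + 11 = 33.9
Vm = -2446.39 / 33.9 = -72.16 mV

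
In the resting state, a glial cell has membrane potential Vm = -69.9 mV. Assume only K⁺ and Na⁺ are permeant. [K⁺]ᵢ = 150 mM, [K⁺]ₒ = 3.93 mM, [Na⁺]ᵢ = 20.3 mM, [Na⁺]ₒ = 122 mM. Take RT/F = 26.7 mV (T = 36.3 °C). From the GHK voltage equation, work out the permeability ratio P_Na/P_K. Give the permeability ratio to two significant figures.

Let α = P_Na/P_K. GHK: Vm = 26.7·ln[(Kₒ + α·Naₒ)/(Kᵢ + α·Naᵢ)].
e^(Vm/26.7) = e^(-69.9/26.7) = 0.07295
So 0.07295·(Kᵢ + α·Naᵢ) = Kₒ + α·Naₒ → α = (0.07295·150.0 − 3.93) / (122.0 − 0.07295·20.3)
α = (10.94 − 3.93) / (122.0 − 1.481) = 7.013/120.5 = 0.05819

0.058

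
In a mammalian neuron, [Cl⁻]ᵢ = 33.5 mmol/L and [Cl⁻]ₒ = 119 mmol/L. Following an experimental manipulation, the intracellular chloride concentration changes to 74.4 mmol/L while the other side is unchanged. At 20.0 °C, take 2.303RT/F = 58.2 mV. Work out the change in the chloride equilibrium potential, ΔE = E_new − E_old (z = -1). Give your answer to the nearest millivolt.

E_old = (58.2/-1)·log₁₀(119/33.5) = -32.04 mV
E_new = (58.2/-1)·log₁₀(119/74.4) = -11.87 mV
ΔE = -11.87 − (-32.04) = 20.17 mV

20 mV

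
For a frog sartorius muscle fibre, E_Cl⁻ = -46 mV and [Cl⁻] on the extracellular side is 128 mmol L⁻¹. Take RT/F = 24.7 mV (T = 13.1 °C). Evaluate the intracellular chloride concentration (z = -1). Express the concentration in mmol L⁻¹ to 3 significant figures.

19.9 mmol L⁻¹

Nernst: E = (24.7/-1) · ln([out]/[in]), so ln([out]/[in]) = -46.0 × -1 / 24.7 = 1.8623.
[out]/[in] = e^(1.8623) = 6.439.
[in] = 128 / 6.439 = 19.88 mmol L⁻¹.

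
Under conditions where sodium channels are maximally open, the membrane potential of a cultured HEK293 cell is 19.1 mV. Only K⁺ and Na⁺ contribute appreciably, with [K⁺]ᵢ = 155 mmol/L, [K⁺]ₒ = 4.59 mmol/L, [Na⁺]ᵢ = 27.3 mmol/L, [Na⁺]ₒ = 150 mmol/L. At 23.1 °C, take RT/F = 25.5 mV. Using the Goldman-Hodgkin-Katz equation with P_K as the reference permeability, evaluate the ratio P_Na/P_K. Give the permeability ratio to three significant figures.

Let α = P_Na/P_K. GHK: Vm = 25.5·ln[(Kₒ + α·Naₒ)/(Kᵢ + α·Naᵢ)].
e^(Vm/25.5) = e^(19.1/25.5) = 2.1149
So 2.1149·(Kᵢ + α·Naᵢ) = Kₒ + α·Naₒ → α = (2.1149·155.0 − 4.59) / (150.0 − 2.1149·27.3)
α = (327.8 − 4.59) / (150.0 − 57.74) = 323.2/92.26 = 3.503

3.50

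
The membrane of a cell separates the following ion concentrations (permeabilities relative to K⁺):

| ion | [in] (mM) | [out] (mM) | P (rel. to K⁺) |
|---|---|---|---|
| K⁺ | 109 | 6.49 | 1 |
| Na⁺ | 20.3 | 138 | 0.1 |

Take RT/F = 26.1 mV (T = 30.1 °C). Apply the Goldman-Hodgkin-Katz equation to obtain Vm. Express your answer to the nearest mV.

-44 mV

Vm = 26.1 · ln[(Σ P·[cation]ₒ + Σ P·[anion]ᵢ) / (Σ P·[cation]ᵢ + Σ P·[anion]ₒ)]
Numerator = 1×6.49 + 0.1×138 = 20.29
Denominator = 1×109 + 0.1×20.3 = 111
Vm = 26.1 · ln(0.18274) = 26.1 × (-1.6997) = -44.36 mV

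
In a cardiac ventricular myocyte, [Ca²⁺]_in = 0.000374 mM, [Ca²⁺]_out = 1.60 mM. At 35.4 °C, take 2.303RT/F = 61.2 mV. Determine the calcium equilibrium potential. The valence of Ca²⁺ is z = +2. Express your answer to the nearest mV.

E = (61.2/z) · log₁₀([Ca²⁺]_out/[Ca²⁺]_in) with z = +2.
= (61.2/2) · log₁₀(1.60/0.000374) = 30.60 · log₁₀(4278)
= 30.60 · (3.6312) = 111.12 mV

111 mV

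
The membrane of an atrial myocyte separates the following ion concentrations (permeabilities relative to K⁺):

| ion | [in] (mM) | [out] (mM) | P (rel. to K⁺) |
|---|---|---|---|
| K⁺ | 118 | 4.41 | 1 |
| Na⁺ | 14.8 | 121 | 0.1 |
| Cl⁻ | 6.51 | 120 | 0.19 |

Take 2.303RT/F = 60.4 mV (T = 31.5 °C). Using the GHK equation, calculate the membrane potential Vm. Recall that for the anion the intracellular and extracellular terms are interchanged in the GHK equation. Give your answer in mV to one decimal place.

Vm = 60.4 · log₁₀[(Σ P·[cation]ₒ + Σ P·[anion]ᵢ) / (Σ P·[cation]ᵢ + Σ P·[anion]ₒ)]
Numerator = 1×4.41 + 0.1×121 + 0.19×6.51 = 17.75
Denominator = 1×118 + 0.1×14.8 + 0.19×120 = 142.3
Vm = 60.4 · log₁₀(0.12473) = 60.4 × (-0.9040) = -54.60 mV

-54.6 mV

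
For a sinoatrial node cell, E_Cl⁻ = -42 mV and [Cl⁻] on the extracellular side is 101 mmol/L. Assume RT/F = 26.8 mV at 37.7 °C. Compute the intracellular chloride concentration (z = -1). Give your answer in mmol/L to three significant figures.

Nernst: E = (26.8/-1) · ln([out]/[in]), so ln([out]/[in]) = -42.0 × -1 / 26.8 = 1.5672.
[out]/[in] = e^(1.5672) = 4.793.
[in] = 101 / 4.793 = 21.07 mmol/L.

21.1 mmol/L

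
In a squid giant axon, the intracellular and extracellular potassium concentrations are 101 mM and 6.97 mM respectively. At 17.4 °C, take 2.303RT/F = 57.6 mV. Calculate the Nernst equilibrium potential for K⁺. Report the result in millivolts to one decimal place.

-66.9 mV

E = (57.6/z) · log₁₀([K⁺]_out/[K⁺]_in) with z = +1.
= (57.6/1) · log₁₀(6.97/101) = 57.60 · log₁₀(0.06901)
= 57.60 · (-1.1611) = -66.88 mV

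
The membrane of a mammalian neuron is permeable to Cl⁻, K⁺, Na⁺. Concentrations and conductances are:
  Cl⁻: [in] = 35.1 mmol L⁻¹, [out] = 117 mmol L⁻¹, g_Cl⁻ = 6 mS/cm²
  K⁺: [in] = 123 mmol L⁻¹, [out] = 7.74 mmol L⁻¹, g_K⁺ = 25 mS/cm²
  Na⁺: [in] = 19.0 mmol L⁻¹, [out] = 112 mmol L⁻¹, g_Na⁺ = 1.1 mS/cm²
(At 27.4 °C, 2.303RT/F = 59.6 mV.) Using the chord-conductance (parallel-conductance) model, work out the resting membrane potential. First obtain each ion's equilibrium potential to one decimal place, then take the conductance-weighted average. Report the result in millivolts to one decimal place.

E_Cl⁻ = (59.6/-1)·log₁₀(117/35.1) = -31.2 mV
E_K⁺ = (59.6/1)·log₁₀(7.74/123) = -71.6 mV
E_Na⁺ = (59.6/1)·log₁₀(112/19.0) = 45.9 mV
Vm = (Σ gᵢEᵢ)/(Σ gᵢ) = (6·-31.2 + 25·-71.6 + 1.1·45.9) / (6 + 25 + 1.1)
= -1926.71 / 32.1 = -60.02 mV

-60.0 mV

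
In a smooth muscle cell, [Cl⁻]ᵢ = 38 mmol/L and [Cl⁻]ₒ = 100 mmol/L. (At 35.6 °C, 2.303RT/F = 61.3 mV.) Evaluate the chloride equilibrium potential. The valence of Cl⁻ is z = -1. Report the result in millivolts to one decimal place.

-25.8 mV

E = (61.3/z) · log₁₀([Cl⁻]_out/[Cl⁻]_in) with z = -1.
For an anion, dividing by z = -1 reverses the sign.
= (61.3/-1) · log₁₀(100/38) = -61.30 · log₁₀(2.632)
= -61.30 · (0.4202) = -25.76 mV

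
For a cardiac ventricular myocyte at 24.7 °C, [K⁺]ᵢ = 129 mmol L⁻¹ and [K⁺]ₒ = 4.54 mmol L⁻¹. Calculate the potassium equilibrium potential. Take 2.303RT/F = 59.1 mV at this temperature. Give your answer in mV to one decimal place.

E = (59.1/z) · log₁₀([K⁺]_out/[K⁺]_in) with z = +1.
= (59.1/1) · log₁₀(4.54/129) = 59.10 · log₁₀(0.03519)
= 59.10 · (-1.4535) = -85.90 mV

-85.9 mV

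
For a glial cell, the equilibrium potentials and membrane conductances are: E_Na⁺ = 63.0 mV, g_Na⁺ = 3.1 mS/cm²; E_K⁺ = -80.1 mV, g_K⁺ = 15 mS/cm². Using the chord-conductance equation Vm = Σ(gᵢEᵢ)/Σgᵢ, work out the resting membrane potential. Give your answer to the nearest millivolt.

-56 mV

Σ gᵢEᵢ = 3.1·(63.0) + 15·(-80.1) = -1006.20
Σ gᵢ = 3.1 + 15 = 18.1
Vm = -1006.20 / 18.1 = -55.59 mV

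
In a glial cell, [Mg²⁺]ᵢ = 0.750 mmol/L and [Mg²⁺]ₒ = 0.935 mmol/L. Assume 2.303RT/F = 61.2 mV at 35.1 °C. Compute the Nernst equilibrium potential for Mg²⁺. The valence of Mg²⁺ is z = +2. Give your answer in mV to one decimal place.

E = (61.2/z) · log₁₀([Mg²⁺]_out/[Mg²⁺]_in) with z = +2.
= (61.2/2) · log₁₀(0.935/0.750) = 30.60 · log₁₀(1.247)
= 30.60 · (0.0958) = 2.93 mV

2.9 mV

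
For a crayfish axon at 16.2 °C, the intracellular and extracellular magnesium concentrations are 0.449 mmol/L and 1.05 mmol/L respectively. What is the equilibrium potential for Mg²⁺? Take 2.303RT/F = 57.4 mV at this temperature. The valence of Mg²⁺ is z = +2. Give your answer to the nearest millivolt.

11 mV

E = (57.4/z) · log₁₀([Mg²⁺]_out/[Mg²⁺]_in) with z = +2.
= (57.4/2) · log₁₀(1.05/0.449) = 28.70 · log₁₀(2.339)
= 28.70 · (0.3689) = 10.59 mV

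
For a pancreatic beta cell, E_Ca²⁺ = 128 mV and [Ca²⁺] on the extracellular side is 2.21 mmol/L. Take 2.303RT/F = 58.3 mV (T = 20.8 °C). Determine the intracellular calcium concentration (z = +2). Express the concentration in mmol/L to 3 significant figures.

0.0000898 mmol/L

Nernst: E = (58.3/2) · log₁₀([out]/[in]), so log₁₀([out]/[in]) = 128.0 × 2 / 58.3 = 4.3911.
[out]/[in] = 10^(4.3911) = 2.461e+04.
[in] = 2.21 / 2.461e+04 = 8.981e-05 mmol/L.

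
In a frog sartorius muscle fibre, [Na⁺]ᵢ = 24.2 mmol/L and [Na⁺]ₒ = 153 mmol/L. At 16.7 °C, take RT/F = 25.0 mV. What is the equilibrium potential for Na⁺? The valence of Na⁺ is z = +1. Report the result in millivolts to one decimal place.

46.1 mV

E = (25.0/z) · ln([Na⁺]_out/[Na⁺]_in) with z = +1.
= (25.0/1) · ln(153/24.2) = 25.00 · ln(6.322)
= 25.00 · (1.8441) = 46.10 mV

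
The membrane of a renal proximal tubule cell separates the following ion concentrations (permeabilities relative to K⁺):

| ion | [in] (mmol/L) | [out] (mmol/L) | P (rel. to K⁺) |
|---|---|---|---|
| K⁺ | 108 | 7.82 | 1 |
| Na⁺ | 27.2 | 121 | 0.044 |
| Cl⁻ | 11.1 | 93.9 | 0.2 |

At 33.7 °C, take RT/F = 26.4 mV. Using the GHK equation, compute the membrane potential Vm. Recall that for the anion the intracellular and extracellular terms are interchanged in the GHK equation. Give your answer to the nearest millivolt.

-56 mV

Vm = 26.4 · ln[(Σ P·[cation]ₒ + Σ P·[anion]ᵢ) / (Σ P·[cation]ᵢ + Σ P·[anion]ₒ)]
Numerator = 1×7.82 + 0.044×121 + 0.2×11.1 = 15.36
Denominator = 1×108 + 0.044×27.2 + 0.2×93.9 = 128
Vm = 26.4 · ln(0.12005) = 26.4 × (-2.1198) = -55.96 mV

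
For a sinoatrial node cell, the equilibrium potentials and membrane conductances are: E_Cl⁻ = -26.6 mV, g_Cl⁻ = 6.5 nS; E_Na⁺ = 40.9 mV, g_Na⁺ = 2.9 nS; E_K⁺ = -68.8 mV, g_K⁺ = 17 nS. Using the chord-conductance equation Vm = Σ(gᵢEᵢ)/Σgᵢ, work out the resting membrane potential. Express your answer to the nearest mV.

Σ gᵢEᵢ = 6.5·(-26.6) + 2.9·(40.9) + 17·(-68.8) = -1223.89
Σ gᵢ = 6.5 + 2.9 + 17 = 26.4
Vm = -1223.89 / 26.4 = -46.36 mV

-46 mV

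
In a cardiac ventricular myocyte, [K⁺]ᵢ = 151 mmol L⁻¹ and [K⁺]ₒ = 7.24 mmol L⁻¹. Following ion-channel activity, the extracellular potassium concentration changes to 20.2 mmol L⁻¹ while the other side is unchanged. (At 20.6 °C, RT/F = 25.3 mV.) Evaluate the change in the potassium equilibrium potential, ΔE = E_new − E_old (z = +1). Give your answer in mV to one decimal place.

26.0 mV

E_old = (25.3/1)·ln(7.24/151) = -76.85 mV
E_new = (25.3/1)·ln(20.2/151) = -50.89 mV
ΔE = -50.89 − (-76.85) = 25.96 mV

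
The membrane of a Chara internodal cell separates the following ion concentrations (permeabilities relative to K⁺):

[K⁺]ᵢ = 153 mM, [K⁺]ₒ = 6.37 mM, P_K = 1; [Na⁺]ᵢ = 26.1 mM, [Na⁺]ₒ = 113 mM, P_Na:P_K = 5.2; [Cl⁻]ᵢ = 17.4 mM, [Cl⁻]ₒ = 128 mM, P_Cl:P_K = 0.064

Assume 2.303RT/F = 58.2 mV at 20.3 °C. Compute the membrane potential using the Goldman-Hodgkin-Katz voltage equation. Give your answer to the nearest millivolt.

Vm = 58.2 · log₁₀[(Σ P·[cation]ₒ + Σ P·[anion]ᵢ) / (Σ P·[cation]ᵢ + Σ P·[anion]ₒ)]
Numerator = 1×6.37 + 5.2×113 + 0.064×17.4 = 595.1
Denominator = 1×153 + 5.2×26.1 + 0.064×128 = 296.9
Vm = 58.2 · log₁₀(2.0042) = 58.2 × (0.3020) = 17.57 mV

18 mV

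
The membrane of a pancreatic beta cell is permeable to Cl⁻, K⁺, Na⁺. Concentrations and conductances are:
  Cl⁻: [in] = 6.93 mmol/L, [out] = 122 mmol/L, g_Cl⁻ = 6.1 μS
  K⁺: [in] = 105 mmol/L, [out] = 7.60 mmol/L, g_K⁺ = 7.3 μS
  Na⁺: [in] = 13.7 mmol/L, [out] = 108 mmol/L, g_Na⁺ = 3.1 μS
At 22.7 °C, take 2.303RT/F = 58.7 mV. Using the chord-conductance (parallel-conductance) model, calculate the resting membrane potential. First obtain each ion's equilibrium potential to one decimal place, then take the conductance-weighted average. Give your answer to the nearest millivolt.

E_Cl⁻ = (58.7/-1)·log₁₀(122/6.93) = -73.1 mV
E_K⁺ = (58.7/1)·log₁₀(7.60/105) = -66.9 mV
E_Na⁺ = (58.7/1)·log₁₀(108/13.7) = 52.6 mV
Vm = (Σ gᵢEᵢ)/(Σ gᵢ) = (6.1·-73.1 + 7.3·-66.9 + 3.1·52.6) / (6.1 + 7.3 + 3.1)
= -771.22 / 16.5 = -46.74 mV

-47 mV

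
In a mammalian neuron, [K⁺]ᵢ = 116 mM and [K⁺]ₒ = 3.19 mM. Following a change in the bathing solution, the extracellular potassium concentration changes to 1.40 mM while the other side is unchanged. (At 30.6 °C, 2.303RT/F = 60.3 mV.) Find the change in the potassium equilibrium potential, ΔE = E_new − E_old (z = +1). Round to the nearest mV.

-22 mV

E_old = (60.3/1)·log₁₀(3.19/116) = -94.11 mV
E_new = (60.3/1)·log₁₀(1.40/116) = -115.68 mV
ΔE = -115.68 − (-94.11) = -21.57 mV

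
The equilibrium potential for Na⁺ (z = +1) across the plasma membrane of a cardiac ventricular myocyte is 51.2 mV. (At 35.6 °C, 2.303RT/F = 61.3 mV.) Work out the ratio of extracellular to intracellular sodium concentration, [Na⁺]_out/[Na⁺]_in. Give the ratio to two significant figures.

log₁₀([out]/[in]) = E·z/(61.3) = 51.2 × 1 / 61.3 = 0.8352
[out]/[in] = 10^(0.8352) = 6.843

6.8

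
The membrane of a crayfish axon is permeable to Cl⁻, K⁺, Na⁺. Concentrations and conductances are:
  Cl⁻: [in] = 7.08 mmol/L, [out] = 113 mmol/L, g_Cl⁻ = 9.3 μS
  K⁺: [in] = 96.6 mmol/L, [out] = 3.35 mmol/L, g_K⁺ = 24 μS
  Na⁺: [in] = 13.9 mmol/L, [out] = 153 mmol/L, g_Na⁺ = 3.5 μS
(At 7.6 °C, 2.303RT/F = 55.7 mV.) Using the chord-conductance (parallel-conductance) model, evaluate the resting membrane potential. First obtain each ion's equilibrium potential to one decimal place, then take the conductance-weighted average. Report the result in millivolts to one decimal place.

-64.4 mV

E_Cl⁻ = (55.7/-1)·log₁₀(113/7.08) = -67.0 mV
E_K⁺ = (55.7/1)·log₁₀(3.35/96.6) = -81.3 mV
E_Na⁺ = (55.7/1)·log₁₀(153/13.9) = 58.0 mV
Vm = (Σ gᵢEᵢ)/(Σ gᵢ) = (9.3·-67.0 + 24·-81.3 + 3.5·58.0) / (9.3 + 24 + 3.5)
= -2371.30 / 36.8 = -64.44 mV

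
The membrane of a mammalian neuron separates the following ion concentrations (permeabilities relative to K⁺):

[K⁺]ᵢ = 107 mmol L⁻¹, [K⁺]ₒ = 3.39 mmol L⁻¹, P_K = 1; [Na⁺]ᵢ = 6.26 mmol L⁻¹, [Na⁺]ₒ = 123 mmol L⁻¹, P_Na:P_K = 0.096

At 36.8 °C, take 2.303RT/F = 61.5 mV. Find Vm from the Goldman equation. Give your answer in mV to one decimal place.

-52.3 mV

Vm = 61.5 · log₁₀[(Σ P·[cation]ₒ + Σ P·[anion]ᵢ) / (Σ P·[cation]ᵢ + Σ P·[anion]ₒ)]
Numerator = 1×3.39 + 0.096×123 = 15.2
Denominator = 1×107 + 0.096×6.26 = 107.6
Vm = 61.5 · log₁₀(0.14124) = 61.5 × (-0.8500) = -52.28 mV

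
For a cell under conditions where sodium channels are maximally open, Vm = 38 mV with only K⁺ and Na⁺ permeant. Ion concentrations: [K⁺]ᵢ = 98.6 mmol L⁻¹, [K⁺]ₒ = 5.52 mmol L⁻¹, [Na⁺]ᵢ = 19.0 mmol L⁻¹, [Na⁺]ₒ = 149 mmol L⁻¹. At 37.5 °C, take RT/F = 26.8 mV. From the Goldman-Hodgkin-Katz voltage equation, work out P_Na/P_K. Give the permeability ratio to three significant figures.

Let α = P_Na/P_K. GHK: Vm = 26.8·ln[(Kₒ + α·Naₒ)/(Kᵢ + α·Naᵢ)].
e^(Vm/26.8) = e^(38.0/26.8) = 4.1285
So 4.1285·(Kᵢ + α·Naᵢ) = Kₒ + α·Naₒ → α = (4.1285·98.6 − 5.52) / (149.0 − 4.1285·19.0)
α = (407.1 − 5.52) / (149.0 − 78.44) = 401.5/70.56 = 5.691

5.69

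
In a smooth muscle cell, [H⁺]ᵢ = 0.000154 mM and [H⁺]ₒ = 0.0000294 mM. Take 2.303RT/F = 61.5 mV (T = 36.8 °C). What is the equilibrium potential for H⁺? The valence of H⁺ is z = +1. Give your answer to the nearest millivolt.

-44 mV

E = (61.5/z) · log₁₀([H⁺]_out/[H⁺]_in) with z = +1.
= (61.5/1) · log₁₀(0.0000294/0.000154) = 61.50 · log₁₀(0.1909)
= 61.50 · (-0.7192) = -44.23 mV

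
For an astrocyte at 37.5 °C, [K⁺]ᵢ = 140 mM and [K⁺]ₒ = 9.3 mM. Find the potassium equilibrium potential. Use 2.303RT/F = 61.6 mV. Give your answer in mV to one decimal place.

E = (61.6/z) · log₁₀([K⁺]_out/[K⁺]_in) with z = +1.
= (61.6/1) · log₁₀(9.3/140) = 61.60 · log₁₀(0.06643)
= 61.60 · (-1.1776) = -72.54 mV

-72.5 mV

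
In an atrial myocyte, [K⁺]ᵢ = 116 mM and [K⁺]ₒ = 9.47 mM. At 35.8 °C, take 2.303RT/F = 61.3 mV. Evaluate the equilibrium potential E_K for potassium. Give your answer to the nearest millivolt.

E = (61.3/z) · log₁₀([K⁺]_out/[K⁺]_in) with z = +1.
= (61.3/1) · log₁₀(9.47/116) = 61.30 · log₁₀(0.08164)
= 61.30 · (-1.0881) = -66.70 mV

-67 mV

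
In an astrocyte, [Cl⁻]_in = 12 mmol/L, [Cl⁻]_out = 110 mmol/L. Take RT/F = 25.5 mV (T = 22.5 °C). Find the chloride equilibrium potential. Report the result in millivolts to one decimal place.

-56.5 mV

E = (25.5/z) · ln([Cl⁻]_out/[Cl⁻]_in) with z = -1.
For an anion, dividing by z = -1 reverses the sign.
= (25.5/-1) · ln(110/12) = -25.50 · ln(9.167)
= -25.50 · (2.2156) = -56.50 mV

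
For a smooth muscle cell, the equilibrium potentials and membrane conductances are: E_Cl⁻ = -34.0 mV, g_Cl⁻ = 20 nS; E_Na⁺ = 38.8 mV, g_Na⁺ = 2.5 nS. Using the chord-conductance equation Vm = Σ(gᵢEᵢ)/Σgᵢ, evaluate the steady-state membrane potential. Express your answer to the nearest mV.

-26 mV

Σ gᵢEᵢ = 20·(-34.0) + 2.5·(38.8) = -583.00
Σ gᵢ = 20 + 2.5 = 22.5
Vm = -583.00 / 22.5 = -25.91 mV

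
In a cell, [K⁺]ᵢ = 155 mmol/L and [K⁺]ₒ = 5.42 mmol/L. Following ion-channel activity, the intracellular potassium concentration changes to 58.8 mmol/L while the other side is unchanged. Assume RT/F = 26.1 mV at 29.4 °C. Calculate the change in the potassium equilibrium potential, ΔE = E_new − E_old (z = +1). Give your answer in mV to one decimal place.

25.3 mV

E_old = (26.1/1)·ln(5.42/155) = -87.52 mV
E_new = (26.1/1)·ln(5.42/58.8) = -62.22 mV
ΔE = -62.22 − (-87.52) = 25.30 mV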